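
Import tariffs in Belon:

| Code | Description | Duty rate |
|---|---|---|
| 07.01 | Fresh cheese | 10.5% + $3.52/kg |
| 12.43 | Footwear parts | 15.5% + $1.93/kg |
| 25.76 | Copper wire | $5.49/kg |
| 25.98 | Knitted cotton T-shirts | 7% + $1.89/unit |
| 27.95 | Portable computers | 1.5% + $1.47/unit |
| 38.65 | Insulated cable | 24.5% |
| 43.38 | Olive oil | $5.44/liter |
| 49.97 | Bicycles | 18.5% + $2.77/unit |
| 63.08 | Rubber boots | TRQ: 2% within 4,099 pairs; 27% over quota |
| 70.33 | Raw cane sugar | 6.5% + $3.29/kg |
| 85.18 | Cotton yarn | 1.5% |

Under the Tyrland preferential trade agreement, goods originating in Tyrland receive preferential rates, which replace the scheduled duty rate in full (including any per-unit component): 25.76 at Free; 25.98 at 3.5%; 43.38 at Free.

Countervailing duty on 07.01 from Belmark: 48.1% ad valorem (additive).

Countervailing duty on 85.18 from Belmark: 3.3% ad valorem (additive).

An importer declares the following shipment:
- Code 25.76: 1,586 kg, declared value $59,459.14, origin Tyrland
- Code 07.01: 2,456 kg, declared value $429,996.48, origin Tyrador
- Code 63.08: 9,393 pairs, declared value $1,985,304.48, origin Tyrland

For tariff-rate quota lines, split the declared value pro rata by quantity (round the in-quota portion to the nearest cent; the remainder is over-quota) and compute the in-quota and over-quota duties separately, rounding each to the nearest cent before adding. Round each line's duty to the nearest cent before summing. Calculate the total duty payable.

$373,235.80

Line 1 (25.76, Tyrland, 1,586 kg, $59,459.14):
Base rate for 25.76 is $5.49/kg.
Origin Tyrland qualifies under the Belon–Tyrland agreement and 25.76 is covered: preferential rate Free applies instead.
Duty = $59,459.14 × 0% = $0.00.
Line 2 (07.01, Tyrador, 2,456 kg, $429,996.48):
Base rate for 07.01 is 10.5% + $3.52/kg.
The additional-duty order on 07.01 targets Belmark, not Tyrador; it does not apply.
Duty = $429,996.48 × 10.5% + 2,456 × $3.52 = $53,794.75.
Line 3 (63.08, Tyrland, 9,393 pairs, $1,985,304.48):
Code 63.08 is under a tariff-rate quota (threshold 4,099 pairs). In-quota: 4,099 pairs at 2%; over-quota: 5,294 pairs at 27%.
Pro-rata value split: in-quota = $1,985,304.48 × 4,099/9,393 = $866,364.64; over-quota = $1,985,304.48 − $866,364.64 = $1,118,939.84.
In-quota duty = $866,364.64 × 2% = $17,327.29. Over-quota duty = $1,118,939.84 × 27% = $302,113.76.
Line duty = $17,327.29 + $302,113.76 = $319,441.05.
Total = $0.00 + $53,794.75 + $319,441.05 = $373,235.80.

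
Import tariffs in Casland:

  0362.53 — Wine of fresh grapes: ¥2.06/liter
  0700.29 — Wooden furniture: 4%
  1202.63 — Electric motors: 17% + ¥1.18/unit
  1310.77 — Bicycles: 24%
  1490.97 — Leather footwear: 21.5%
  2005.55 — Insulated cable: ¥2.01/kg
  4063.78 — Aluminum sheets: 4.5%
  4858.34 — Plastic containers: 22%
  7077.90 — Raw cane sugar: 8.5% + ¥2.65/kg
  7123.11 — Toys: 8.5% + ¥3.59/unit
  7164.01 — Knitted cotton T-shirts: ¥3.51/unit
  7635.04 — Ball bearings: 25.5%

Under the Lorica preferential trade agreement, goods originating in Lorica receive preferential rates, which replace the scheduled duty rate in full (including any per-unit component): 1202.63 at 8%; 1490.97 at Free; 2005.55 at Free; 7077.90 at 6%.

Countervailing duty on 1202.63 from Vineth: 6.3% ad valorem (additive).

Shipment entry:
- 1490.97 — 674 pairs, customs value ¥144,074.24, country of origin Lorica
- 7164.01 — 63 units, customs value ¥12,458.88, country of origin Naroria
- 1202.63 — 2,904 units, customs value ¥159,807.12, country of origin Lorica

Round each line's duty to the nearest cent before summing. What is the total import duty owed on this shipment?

¥13,005.70

Line 1 (1490.97, Lorica, 674 pairs, ¥144,074.24):
Base rate for 1490.97 is 21.5%.
Origin Lorica qualifies under the Casland–Lorica agreement and 1490.97 is covered: preferential rate Free applies instead.
Duty = ¥144,074.24 × 0% = ¥0.00.
Line 2 (7164.01, Naroria, 63 units, ¥12,458.88):
Base rate for 7164.01 is ¥3.51/unit.
Duty = 63 × ¥3.51 = ¥221.13.
Line 3 (1202.63, Lorica, 2,904 units, ¥159,807.12):
Base rate for 1202.63 is 17% + ¥1.18/unit.
Origin Lorica qualifies under the Casland–Lorica agreement and 1202.63 is covered: preferential rate 8% applies instead.
The additional-duty order on 1202.63 targets Vineth, not Lorica; it does not apply.
Duty = ¥159,807.12 × 8% = ¥12,784.57.
Total = ¥0.00 + ¥221.13 + ¥12,784.57 = ¥13,005.70.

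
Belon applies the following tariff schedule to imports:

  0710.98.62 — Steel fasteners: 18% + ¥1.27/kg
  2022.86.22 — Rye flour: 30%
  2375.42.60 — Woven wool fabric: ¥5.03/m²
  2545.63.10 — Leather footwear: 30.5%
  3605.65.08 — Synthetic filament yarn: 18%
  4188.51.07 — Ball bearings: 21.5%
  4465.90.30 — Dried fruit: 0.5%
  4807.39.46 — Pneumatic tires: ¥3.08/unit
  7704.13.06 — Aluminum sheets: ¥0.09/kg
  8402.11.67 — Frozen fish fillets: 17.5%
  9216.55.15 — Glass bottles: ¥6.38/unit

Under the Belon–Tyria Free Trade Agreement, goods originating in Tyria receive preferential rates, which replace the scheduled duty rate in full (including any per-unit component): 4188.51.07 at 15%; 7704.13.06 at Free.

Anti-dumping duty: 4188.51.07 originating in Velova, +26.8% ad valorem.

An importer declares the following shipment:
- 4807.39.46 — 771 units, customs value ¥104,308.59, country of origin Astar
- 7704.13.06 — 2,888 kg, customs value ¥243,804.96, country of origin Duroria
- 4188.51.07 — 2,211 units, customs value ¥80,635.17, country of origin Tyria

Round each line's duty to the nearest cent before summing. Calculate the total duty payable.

¥14,729.88

Line 1 (4807.39.46, Astar, 771 units, ¥104,308.59):
Base rate for 4807.39.46 is ¥3.08/unit.
Duty = 771 × ¥3.08 = ¥2,374.68.
Line 2 (7704.13.06, Duroria, 2,888 kg, ¥243,804.96):
Base rate for 7704.13.06 is ¥0.09/kg.
7704.13.06 has an FTA preferential rate, but origin Duroria is not Tyria; base rate stands.
Duty = 2,888 × ¥0.09 = ¥259.92.
Line 3 (4188.51.07, Tyria, 2,211 units, ¥80,635.17):
Base rate for 4188.51.07 is 21.5%.
Origin Tyria qualifies under the Belon–Tyria agreement and 4188.51.07 is covered: preferential rate 15% applies instead.
The additional-duty order on 4188.51.07 targets Velova, not Tyria; it does not apply.
Duty = ¥80,635.17 × 15% = ¥12,095.28.
Total = ¥2,374.68 + ¥259.92 + ¥12,095.28 = ¥14,729.88.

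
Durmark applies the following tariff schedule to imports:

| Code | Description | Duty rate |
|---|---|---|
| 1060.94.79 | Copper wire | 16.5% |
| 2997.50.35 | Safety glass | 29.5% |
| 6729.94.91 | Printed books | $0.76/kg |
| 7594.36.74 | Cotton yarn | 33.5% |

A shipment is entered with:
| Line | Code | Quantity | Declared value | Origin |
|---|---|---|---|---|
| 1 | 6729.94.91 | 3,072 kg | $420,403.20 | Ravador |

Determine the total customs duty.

$2,334.72

Line 1 (6729.94.91, Ravador, 3,072 kg, $420,403.20):
Base rate for 6729.94.91 is $0.76/kg.
Duty = 3,072 × $0.76 = $2,334.72.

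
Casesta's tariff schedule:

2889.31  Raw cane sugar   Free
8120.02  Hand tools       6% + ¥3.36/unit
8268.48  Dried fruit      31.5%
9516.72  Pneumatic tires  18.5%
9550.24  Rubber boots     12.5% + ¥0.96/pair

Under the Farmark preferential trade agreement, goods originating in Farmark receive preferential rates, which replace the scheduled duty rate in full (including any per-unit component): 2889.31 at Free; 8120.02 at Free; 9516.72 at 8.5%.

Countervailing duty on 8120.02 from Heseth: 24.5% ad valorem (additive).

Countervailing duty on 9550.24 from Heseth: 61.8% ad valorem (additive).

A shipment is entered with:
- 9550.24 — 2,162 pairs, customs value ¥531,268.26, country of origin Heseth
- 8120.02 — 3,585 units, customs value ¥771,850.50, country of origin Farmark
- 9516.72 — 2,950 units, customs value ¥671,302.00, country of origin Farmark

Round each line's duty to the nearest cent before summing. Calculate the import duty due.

Line 1 (9550.24, Heseth, 2,162 pairs, ¥531,268.26):
Base rate for 9550.24 is 12.5% + ¥0.96/pair.
Additional duty on 9550.24 from Heseth: +61.8%. Applied ad valorem rate: 12.5% + 61.8% = 74.3%.
Duty = ¥531,268.26 × 74.3% + 2,162 × ¥0.96 = ¥396,807.84.
Line 2 (8120.02, Farmark, 3,585 units, ¥771,850.50):
Base rate for 8120.02 is 6% + ¥3.36/unit.
Origin Farmark qualifies under the Casesta–Farmark agreement and 8120.02 is covered: preferential rate Free applies instead.
The additional-duty order on 8120.02 targets Heseth, not Farmark; it does not apply.
Duty = ¥771,850.50 × 0% = ¥0.00.
Line 3 (9516.72, Farmark, 2,950 units, ¥671,302.00):
Base rate for 9516.72 is 18.5%.
Origin Farmark qualifies under the Casesta–Farmark agreement and 9516.72 is covered: preferential rate 8.5% applies instead.
Duty = ¥671,302.00 × 8.5% = ¥57,060.67.
Total = ¥396,807.84 + ¥0.00 + ¥57,060.67 = ¥453,868.51.

¥453,868.51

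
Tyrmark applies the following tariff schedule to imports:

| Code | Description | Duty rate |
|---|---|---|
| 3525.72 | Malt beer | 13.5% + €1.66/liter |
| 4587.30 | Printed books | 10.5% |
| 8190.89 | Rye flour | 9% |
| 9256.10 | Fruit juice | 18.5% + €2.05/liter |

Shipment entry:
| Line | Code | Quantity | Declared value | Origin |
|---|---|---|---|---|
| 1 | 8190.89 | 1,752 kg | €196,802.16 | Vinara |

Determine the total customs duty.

Line 1 (8190.89, Vinara, 1,752 kg, €196,802.16):
Base rate for 8190.89 is 9%.
Duty = €196,802.16 × 9% = €17,712.19.

€17,712.19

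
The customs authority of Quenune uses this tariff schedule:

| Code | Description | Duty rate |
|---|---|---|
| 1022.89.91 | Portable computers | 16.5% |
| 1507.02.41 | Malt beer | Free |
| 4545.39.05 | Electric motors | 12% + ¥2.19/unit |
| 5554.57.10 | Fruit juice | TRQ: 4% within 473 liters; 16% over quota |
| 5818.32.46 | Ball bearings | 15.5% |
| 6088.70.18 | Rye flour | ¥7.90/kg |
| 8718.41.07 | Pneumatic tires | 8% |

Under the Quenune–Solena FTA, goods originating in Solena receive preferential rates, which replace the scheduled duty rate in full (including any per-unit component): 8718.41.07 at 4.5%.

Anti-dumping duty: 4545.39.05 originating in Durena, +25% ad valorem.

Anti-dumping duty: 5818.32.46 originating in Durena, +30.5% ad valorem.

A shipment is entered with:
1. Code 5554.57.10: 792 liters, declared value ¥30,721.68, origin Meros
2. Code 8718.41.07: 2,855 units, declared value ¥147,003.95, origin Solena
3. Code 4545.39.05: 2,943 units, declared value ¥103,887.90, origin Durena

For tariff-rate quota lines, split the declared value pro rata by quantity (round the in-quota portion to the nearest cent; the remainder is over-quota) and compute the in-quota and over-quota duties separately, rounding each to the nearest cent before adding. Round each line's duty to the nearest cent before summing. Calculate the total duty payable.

Line 1 (5554.57.10, Meros, 792 liters, ¥30,721.68):
Code 5554.57.10 is under a tariff-rate quota (threshold 473 liters). In-quota: 473 liters at 4%; over-quota: 319 liters at 16%.
Pro-rata value split: in-quota = ¥30,721.68 × 473/792 = ¥18,347.67; over-quota = ¥30,721.68 − ¥18,347.67 = ¥12,374.01.
In-quota duty = ¥18,347.67 × 4% = ¥733.91. Over-quota duty = ¥12,374.01 × 16% = ¥1,979.84.
Line duty = ¥733.91 + ¥1,979.84 = ¥2,713.75.
Line 2 (8718.41.07, Solena, 2,855 units, ¥147,003.95):
Base rate for 8718.41.07 is 8%.
Origin Solena qualifies under the Quenune–Solena agreement and 8718.41.07 is covered: preferential rate 4.5% applies instead.
Duty = ¥147,003.95 × 4.5% = ¥6,615.18.
Line 3 (4545.39.05, Durena, 2,943 units, ¥103,887.90):
Base rate for 4545.39.05 is 12% + ¥2.19/unit.
Additional duty on 4545.39.05 from Durena: +25%. Applied ad valorem rate: 12% + 25% = 37%.
Duty = ¥103,887.90 × 37% + 2,943 × ¥2.19 = ¥44,883.69.
Total = ¥2,713.75 + ¥6,615.18 + ¥44,883.69 = ¥54,212.62.

¥54,212.62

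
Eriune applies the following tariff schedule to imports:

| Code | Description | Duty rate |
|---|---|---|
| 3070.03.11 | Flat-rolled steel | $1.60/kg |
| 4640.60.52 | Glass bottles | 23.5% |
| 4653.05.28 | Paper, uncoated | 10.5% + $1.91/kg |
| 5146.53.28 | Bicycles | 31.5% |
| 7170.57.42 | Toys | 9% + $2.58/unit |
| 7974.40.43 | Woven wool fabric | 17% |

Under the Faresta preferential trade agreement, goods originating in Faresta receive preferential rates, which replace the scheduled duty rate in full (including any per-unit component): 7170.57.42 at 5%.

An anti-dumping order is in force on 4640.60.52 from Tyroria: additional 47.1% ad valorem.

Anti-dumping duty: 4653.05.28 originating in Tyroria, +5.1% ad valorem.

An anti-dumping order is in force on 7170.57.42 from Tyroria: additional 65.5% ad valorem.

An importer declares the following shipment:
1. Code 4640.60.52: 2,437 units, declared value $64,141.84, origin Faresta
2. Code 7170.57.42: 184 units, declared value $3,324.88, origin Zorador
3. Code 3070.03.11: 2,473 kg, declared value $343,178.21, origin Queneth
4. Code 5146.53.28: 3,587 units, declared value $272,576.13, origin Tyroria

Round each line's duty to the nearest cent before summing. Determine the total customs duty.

$105,665.57

Line 1 (4640.60.52, Faresta, 2,437 units, $64,141.84):
Base rate for 4640.60.52 is 23.5%.
Origin Faresta is the FTA partner but 4640.60.52 is not on the preference list; base rate stands.
The additional-duty order on 4640.60.52 targets Tyroria, not Faresta; it does not apply.
Duty = $64,141.84 × 23.5% = $15,073.33.
Line 2 (7170.57.42, Zorador, 184 units, $3,324.88):
Base rate for 7170.57.42 is 9% + $2.58/unit.
7170.57.42 has an FTA preferential rate, but origin Zorador is not Faresta; base rate stands.
The additional-duty order on 7170.57.42 targets Tyroria, not Zorador; it does not apply.
Duty = $3,324.88 × 9% + 184 × $2.58 = $773.96.
Line 3 (3070.03.11, Queneth, 2,473 kg, $343,178.21):
Base rate for 3070.03.11 is $1.60/kg.
Duty = 2,473 × $1.60 = $3,956.80.
Line 4 (5146.53.28, Tyroria, 3,587 units, $272,576.13):
Base rate for 5146.53.28 is 31.5%.
Duty = $272,576.13 × 31.5% = $85,861.48.
Total = $15,073.33 + $773.96 + $3,956.80 + $85,861.48 = $105,665.57.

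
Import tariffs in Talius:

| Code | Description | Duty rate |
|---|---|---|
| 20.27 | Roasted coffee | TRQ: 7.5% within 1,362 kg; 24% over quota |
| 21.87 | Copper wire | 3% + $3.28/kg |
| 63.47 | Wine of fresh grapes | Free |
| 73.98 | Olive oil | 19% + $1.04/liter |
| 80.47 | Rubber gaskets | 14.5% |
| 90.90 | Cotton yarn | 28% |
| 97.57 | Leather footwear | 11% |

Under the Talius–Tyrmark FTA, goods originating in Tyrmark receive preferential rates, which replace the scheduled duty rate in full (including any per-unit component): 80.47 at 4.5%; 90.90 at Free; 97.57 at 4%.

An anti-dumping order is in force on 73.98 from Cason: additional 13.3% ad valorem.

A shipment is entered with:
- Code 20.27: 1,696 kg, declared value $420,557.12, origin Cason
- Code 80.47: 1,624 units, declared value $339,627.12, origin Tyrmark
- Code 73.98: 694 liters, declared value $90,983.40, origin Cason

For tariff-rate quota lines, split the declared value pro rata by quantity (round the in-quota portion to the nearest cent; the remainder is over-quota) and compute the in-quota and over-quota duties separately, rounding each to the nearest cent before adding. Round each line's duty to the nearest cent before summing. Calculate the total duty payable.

Line 1 (20.27, Cason, 1,696 kg, $420,557.12):
Code 20.27 is under a tariff-rate quota (threshold 1,362 kg). In-quota: 1,362 kg at 7.5%; over-quota: 334 kg at 24%.
Pro-rata value split: in-quota = $420,557.12 × 1,362/1,696 = $337,735.14; over-quota = $420,557.12 − $337,735.14 = $82,821.98.
In-quota duty = $337,735.14 × 7.5% = $25,330.14. Over-quota duty = $82,821.98 × 24% = $19,877.28.
Line duty = $25,330.14 + $19,877.28 = $45,207.42.
Line 2 (80.47, Tyrmark, 1,624 units, $339,627.12):
Base rate for 80.47 is 14.5%.
Origin Tyrmark qualifies under the Talius–Tyrmark agreement and 80.47 is covered: preferential rate 4.5% applies instead.
Duty = $339,627.12 × 4.5% = $15,283.22.
Line 3 (73.98, Cason, 694 liters, $90,983.40):
Base rate for 73.98 is 19% + $1.04/liter.
Additional duty on 73.98 from Cason: +13.3%. Applied ad valorem rate: 19% + 13.3% = 32.3%.
Duty = $90,983.40 × 32.3% + 694 × $1.04 = $30,109.40.
Total = $45,207.42 + $15,283.22 + $30,109.40 = $90,600.04.

$90,600.04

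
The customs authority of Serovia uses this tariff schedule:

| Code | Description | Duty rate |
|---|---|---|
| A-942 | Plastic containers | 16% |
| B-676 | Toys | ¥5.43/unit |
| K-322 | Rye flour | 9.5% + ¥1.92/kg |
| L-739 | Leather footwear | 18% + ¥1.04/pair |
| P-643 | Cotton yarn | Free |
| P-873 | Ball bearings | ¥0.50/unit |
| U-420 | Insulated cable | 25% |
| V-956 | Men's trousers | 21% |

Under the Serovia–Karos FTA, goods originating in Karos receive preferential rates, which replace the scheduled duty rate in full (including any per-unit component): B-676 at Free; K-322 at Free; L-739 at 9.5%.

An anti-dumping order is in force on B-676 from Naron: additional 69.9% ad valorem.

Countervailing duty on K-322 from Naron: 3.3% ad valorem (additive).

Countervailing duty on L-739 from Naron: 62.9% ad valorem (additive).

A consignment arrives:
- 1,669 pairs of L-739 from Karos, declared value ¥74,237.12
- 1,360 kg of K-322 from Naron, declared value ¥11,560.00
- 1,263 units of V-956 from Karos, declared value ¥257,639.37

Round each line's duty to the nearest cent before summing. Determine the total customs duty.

Line 1 (L-739, Karos, 1,669 pairs, ¥74,237.12):
Base rate for L-739 is 18% + ¥1.04/pair.
Origin Karos qualifies under the Serovia–Karos agreement and L-739 is covered: preferential rate 9.5% applies instead.
The additional-duty order on L-739 targets Naron, not Karos; it does not apply.
Duty = ¥74,237.12 × 9.5% = ¥7,052.53.
Line 2 (K-322, Naron, 1,360 kg, ¥11,560.00):
Base rate for K-322 is 9.5% + ¥1.92/kg.
K-322 has an FTA preferential rate, but origin Naron is not Karos; base rate stands.
Additional duty on K-322 from Naron: +3.3%. Applied ad valorem rate: 9.5% + 3.3% = 12.8%.
Duty = ¥11,560.00 × 12.8% + 1,360 × ¥1.92 = ¥4,090.88.
Line 3 (V-956, Karos, 1,263 units, ¥257,639.37):
Base rate for V-956 is 21%.
Origin Karos is the FTA partner but V-956 is not on the preference list; base rate stands.
Duty = ¥257,639.37 × 21% = ¥54,104.27.
Total = ¥7,052.53 + ¥4,090.88 + ¥54,104.27 = ¥65,247.68.

¥65,247.68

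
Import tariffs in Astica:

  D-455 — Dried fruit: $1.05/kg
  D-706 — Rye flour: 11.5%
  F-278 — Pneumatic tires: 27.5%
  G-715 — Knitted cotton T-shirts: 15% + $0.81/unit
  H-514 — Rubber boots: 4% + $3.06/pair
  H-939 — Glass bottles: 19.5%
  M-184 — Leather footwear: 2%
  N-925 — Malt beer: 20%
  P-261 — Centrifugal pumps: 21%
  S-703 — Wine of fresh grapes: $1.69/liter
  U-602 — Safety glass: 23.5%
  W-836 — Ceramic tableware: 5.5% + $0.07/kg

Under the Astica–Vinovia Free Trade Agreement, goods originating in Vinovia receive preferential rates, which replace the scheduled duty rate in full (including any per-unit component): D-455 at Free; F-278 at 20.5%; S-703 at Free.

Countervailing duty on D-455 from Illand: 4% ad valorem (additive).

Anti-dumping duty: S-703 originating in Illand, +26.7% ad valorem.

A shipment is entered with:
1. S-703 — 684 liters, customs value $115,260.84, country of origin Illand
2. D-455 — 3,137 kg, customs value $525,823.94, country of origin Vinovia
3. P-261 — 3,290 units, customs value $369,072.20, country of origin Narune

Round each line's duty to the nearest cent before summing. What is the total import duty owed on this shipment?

$109,435.76

Line 1 (S-703, Illand, 684 liters, $115,260.84):
Base rate for S-703 is $1.69/liter.
S-703 has an FTA preferential rate, but origin Illand is not Vinovia; base rate stands.
Additional duty on S-703 from Illand: +26.7% ad valorem. Applied ad valorem rate = 26.7%.
Duty = $115,260.84 × 26.7% + 684 × $1.69 = $31,930.60.
Line 2 (D-455, Vinovia, 3,137 kg, $525,823.94):
Base rate for D-455 is $1.05/kg.
Origin Vinovia qualifies under the Astica–Vinovia agreement and D-455 is covered: preferential rate Free applies instead.
The additional-duty order on D-455 targets Illand, not Vinovia; it does not apply.
Duty = $525,823.94 × 0% = $0.00.
Line 3 (P-261, Narune, 3,290 units, $369,072.20):
Base rate for P-261 is 21%.
Duty = $369,072.20 × 21% = $77,505.16.
Total = $31,930.60 + $0.00 + $77,505.16 = $109,435.76.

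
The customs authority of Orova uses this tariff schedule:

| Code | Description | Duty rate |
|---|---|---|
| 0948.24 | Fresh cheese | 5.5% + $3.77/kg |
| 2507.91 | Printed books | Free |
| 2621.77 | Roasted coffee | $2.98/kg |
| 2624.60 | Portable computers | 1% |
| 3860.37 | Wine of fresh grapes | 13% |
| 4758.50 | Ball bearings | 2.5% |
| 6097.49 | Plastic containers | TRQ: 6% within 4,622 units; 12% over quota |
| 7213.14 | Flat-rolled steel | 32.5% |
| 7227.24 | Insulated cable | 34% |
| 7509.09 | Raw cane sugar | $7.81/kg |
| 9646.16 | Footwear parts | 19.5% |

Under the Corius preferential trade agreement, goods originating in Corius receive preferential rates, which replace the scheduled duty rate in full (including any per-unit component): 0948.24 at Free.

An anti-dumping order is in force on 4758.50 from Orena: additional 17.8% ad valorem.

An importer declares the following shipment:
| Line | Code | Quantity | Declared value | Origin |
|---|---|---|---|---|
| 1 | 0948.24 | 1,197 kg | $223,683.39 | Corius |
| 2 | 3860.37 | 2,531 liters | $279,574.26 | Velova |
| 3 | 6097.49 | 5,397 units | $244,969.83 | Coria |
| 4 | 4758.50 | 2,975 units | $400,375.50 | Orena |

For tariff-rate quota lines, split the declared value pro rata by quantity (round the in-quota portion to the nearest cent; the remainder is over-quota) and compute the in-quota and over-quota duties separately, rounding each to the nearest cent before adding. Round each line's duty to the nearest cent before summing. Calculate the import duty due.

Line 1 (0948.24, Corius, 1,197 kg, $223,683.39):
Base rate for 0948.24 is 5.5% + $3.77/kg.
Origin Corius qualifies under the Orova–Corius agreement and 0948.24 is covered: preferential rate Free applies instead.
Duty = $223,683.39 × 0% = $0.00.
Line 2 (3860.37, Velova, 2,531 liters, $279,574.26):
Base rate for 3860.37 is 13%.
Duty = $279,574.26 × 13% = $36,344.65.
Line 3 (6097.49, Coria, 5,397 units, $244,969.83):
Code 6097.49 is under a tariff-rate quota (threshold 4,622 units). In-quota: 4,622 units at 6%; over-quota: 775 units at 12%.
Pro-rata value split: in-quota = $244,969.83 × 4,622/5,397 = $209,792.58; over-quota = $244,969.83 − $209,792.58 = $35,177.25.
In-quota duty = $209,792.58 × 6% = $12,587.55. Over-quota duty = $35,177.25 × 12% = $4,221.27.
Line duty = $12,587.55 + $4,221.27 = $16,808.82.
Line 4 (4758.50, Orena, 2,975 units, $400,375.50):
Base rate for 4758.50 is 2.5%.
Additional duty on 4758.50 from Orena: +17.8%. Applied ad valorem rate: 2.5% + 17.8% = 20.3%.
Duty = $400,375.50 × 20.3% = $81,276.23.
Total = $0.00 + $36,344.65 + $16,808.82 + $81,276.23 = $134,429.70.

$134,429.70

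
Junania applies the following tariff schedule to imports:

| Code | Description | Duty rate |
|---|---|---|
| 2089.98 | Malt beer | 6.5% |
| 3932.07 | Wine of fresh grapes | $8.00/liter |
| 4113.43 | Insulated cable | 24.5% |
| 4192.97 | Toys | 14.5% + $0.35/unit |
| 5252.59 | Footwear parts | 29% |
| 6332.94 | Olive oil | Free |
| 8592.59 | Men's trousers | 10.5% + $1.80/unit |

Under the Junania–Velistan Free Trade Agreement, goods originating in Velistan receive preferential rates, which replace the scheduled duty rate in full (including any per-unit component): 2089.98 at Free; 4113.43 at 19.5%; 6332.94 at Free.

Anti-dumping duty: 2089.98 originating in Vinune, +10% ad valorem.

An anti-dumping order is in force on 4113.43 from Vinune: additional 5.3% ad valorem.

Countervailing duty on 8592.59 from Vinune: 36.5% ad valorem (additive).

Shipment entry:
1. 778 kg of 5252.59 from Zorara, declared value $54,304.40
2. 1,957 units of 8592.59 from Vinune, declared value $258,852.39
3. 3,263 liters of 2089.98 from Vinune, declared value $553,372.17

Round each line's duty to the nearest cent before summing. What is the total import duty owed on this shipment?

Line 1 (5252.59, Zorara, 778 kg, $54,304.40):
Base rate for 5252.59 is 29%.
Duty = $54,304.40 × 29% = $15,748.28.
Line 2 (8592.59, Vinune, 1,957 units, $258,852.39):
Base rate for 8592.59 is 10.5% + $1.80/unit.
Additional duty on 8592.59 from Vinune: +36.5%. Applied ad valorem rate: 10.5% + 36.5% = 47%.
Duty = $258,852.39 × 47% + 1,957 × $1.80 = $125,183.22.
Line 3 (2089.98, Vinune, 3,263 liters, $553,372.17):
Base rate for 2089.98 is 6.5%.
2089.98 has an FTA preferential rate, but origin Vinune is not Velistan; base rate stands.
Additional duty on 2089.98 from Vinune: +10%. Applied ad valorem rate: 6.5% + 10% = 16.5%.
Duty = $553,372.17 × 16.5% = $91,306.41.
Total = $15,748.28 + $125,183.22 + $91,306.41 = $232,237.91.

$232,237.91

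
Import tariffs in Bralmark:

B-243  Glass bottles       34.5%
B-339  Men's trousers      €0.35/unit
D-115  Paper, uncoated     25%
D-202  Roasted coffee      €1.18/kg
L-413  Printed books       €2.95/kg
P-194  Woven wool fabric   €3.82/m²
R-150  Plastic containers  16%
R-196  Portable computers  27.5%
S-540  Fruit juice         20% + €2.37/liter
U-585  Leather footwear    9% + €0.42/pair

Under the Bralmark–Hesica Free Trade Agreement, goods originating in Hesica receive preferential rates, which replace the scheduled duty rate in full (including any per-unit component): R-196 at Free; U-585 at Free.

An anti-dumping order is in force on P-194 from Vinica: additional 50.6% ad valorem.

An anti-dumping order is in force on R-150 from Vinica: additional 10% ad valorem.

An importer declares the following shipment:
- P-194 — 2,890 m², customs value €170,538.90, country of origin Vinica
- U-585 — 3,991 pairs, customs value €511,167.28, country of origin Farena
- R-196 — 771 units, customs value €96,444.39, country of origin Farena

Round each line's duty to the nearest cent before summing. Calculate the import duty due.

€171,535.97

Line 1 (P-194, Vinica, 2,890 m², €170,538.90):
Base rate for P-194 is €3.82/m².
Additional duty on P-194 from Vinica: +50.6% ad valorem. Applied ad valorem rate = 50.6%.
Duty = €170,538.90 × 50.6% + 2,890 × €3.82 = €97,332.48.
Line 2 (U-585, Farena, 3,991 pairs, €511,167.28):
Base rate for U-585 is 9% + €0.42/pair.
U-585 has an FTA preferential rate, but origin Farena is not Hesica; base rate stands.
Duty = €511,167.28 × 9% + 3,991 × €0.42 = €47,681.28.
Line 3 (R-196, Farena, 771 units, €96,444.39):
Base rate for R-196 is 27.5%.
R-196 has an FTA preferential rate, but origin Farena is not Hesica; base rate stands.
Duty = €96,444.39 × 27.5% = €26,522.21.
Total = €97,332.48 + €47,681.28 + €26,522.21 = €171,535.97.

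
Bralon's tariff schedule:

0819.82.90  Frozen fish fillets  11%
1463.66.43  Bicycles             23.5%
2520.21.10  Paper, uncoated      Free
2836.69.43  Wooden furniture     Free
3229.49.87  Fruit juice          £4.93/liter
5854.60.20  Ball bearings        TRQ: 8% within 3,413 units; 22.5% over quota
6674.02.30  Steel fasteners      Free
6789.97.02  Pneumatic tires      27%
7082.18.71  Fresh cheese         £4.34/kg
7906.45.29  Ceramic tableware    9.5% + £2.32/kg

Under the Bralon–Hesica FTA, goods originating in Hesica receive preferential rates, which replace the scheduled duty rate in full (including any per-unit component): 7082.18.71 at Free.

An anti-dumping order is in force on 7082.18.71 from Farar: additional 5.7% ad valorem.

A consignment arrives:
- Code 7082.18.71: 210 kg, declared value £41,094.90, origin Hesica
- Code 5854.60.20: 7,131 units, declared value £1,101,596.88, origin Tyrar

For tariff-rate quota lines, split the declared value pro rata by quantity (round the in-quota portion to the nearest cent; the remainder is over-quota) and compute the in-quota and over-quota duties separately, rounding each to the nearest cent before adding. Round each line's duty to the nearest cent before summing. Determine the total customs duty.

£171,409.46

Line 1 (7082.18.71, Hesica, 210 kg, £41,094.90):
Base rate for 7082.18.71 is £4.34/kg.
Origin Hesica qualifies under the Bralon–Hesica agreement and 7082.18.71 is covered: preferential rate Free applies instead.
The additional-duty order on 7082.18.71 targets Farar, not Hesica; it does not apply.
Duty = £41,094.90 × 0% = £0.00.
Line 2 (5854.60.20, Tyrar, 7,131 units, £1,101,596.88):
Code 5854.60.20 is under a tariff-rate quota (threshold 3,413 units). In-quota: 3,413 units at 8%; over-quota: 3,718 units at 22.5%.
Pro-rata value split: in-quota = £1,101,596.88 × 3,413/7,131 = £527,240.24; over-quota = £1,101,596.88 − £527,240.24 = £574,356.64.
In-quota duty = £527,240.24 × 8% = £42,179.22. Over-quota duty = £574,356.64 × 22.5% = £129,230.24.
Line duty = £42,179.22 + £129,230.24 = £171,409.46.
Total = £0.00 + £171,409.46 = £171,409.46.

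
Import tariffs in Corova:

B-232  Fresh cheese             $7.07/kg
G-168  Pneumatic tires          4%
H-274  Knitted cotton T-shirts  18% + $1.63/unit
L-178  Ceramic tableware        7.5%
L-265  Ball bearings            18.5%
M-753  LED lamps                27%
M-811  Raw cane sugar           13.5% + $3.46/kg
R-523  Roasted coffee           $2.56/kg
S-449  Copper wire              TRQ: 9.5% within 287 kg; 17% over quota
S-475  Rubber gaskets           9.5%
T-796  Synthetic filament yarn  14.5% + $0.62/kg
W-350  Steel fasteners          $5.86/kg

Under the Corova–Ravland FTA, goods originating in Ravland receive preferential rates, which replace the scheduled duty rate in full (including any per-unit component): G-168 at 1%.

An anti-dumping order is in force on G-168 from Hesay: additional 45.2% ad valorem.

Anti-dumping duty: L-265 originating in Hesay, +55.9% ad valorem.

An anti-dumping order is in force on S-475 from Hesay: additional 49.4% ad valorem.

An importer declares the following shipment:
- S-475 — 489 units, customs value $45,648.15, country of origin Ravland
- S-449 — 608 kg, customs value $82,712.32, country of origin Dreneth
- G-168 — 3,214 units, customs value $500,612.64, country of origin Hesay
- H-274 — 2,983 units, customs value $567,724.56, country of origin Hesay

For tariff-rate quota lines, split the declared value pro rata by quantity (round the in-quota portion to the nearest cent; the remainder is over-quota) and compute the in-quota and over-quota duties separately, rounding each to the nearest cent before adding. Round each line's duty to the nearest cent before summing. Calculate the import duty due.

Line 1 (S-475, Ravland, 489 units, $45,648.15):
Base rate for S-475 is 9.5%.
Origin Ravland is the FTA partner but S-475 is not on the preference list; base rate stands.
The additional-duty order on S-475 targets Hesay, not Ravland; it does not apply.
Duty = $45,648.15 × 9.5% = $4,336.57.
Line 2 (S-449, Dreneth, 608 kg, $82,712.32):
Code S-449 is under a tariff-rate quota (threshold 287 kg). In-quota: 287 kg at 9.5%; over-quota: 321 kg at 17%.
Pro-rata value split: in-quota = $82,712.32 × 287/608 = $39,043.48; over-quota = $82,712.32 − $39,043.48 = $43,668.84.
In-quota duty = $39,043.48 × 9.5% = $3,709.13. Over-quota duty = $43,668.84 × 17% = $7,423.70.
Line duty = $3,709.13 + $7,423.70 = $11,132.83.
Line 3 (G-168, Hesay, 3,214 units, $500,612.64):
Base rate for G-168 is 4%.
G-168 has an FTA preferential rate, but origin Hesay is not Ravland; base rate stands.
Additional duty on G-168 from Hesay: +45.2%. Applied ad valorem rate: 4% + 45.2% = 49.2%.
Duty = $500,612.64 × 49.2% = $246,301.42.
Line 4 (H-274, Hesay, 2,983 units, $567,724.56):
Base rate for H-274 is 18% + $1.63/unit.
Duty = $567,724.56 × 18% + 2,983 × $1.63 = $107,052.71.
Total = $4,336.57 + $11,132.83 + $246,301.42 + $107,052.71 = $368,823.53.

$368,823.53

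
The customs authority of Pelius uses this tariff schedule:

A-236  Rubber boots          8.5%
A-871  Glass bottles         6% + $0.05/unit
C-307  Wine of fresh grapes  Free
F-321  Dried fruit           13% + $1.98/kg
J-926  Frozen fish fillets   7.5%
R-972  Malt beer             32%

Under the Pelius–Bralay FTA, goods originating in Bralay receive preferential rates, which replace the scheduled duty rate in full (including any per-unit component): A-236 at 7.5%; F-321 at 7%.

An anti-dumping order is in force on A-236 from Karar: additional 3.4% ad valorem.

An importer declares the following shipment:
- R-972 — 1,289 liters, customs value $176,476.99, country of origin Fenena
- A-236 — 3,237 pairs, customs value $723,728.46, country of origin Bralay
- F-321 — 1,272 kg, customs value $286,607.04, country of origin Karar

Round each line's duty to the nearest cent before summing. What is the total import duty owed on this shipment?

Line 1 (R-972, Fenena, 1,289 liters, $176,476.99):
Base rate for R-972 is 32%.
Duty = $176,476.99 × 32% = $56,472.64.
Line 2 (A-236, Bralay, 3,237 pairs, $723,728.46):
Base rate for A-236 is 8.5%.
Origin Bralay qualifies under the Pelius–Bralay agreement and A-236 is covered: preferential rate 7.5% applies instead.
The additional-duty order on A-236 targets Karar, not Bralay; it does not apply.
Duty = $723,728.46 × 7.5% = $54,279.63.
Line 3 (F-321, Karar, 1,272 kg, $286,607.04):
Base rate for F-321 is 13% + $1.98/kg.
F-321 has an FTA preferential rate, but origin Karar is not Bralay; base rate stands.
Duty = $286,607.04 × 13% + 1,272 × $1.98 = $39,777.48.
Total = $56,472.64 + $54,279.63 + $39,777.48 = $150,529.75.

$150,529.75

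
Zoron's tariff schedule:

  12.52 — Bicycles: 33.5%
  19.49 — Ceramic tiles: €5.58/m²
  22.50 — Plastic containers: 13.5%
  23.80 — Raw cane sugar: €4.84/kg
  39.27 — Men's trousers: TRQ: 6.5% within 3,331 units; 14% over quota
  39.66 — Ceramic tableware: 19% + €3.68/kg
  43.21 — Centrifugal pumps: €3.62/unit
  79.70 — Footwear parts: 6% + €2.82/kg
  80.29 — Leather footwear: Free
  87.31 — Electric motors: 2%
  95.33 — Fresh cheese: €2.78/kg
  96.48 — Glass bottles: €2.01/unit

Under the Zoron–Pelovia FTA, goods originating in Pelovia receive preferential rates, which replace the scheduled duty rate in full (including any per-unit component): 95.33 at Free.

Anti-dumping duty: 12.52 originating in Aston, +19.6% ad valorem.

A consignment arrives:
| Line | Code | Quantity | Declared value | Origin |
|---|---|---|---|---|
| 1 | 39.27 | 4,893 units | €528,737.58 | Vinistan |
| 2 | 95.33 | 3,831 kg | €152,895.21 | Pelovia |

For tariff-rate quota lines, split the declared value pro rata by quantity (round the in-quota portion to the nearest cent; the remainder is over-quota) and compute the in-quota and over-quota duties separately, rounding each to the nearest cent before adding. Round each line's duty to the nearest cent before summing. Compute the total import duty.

Line 1 (39.27, Vinistan, 4,893 units, €528,737.58):
Code 39.27 is under a tariff-rate quota (threshold 3,331 units). In-quota: 3,331 units at 6.5%; over-quota: 1,562 units at 14%.
Pro-rata value split: in-quota = €528,737.58 × 3,331/4,893 = €359,947.86; over-quota = €528,737.58 − €359,947.86 = €168,789.72.
In-quota duty = €359,947.86 × 6.5% = €23,396.61. Over-quota duty = €168,789.72 × 14% = €23,630.56.
Line duty = €23,396.61 + €23,630.56 = €47,027.17.
Line 2 (95.33, Pelovia, 3,831 kg, €152,895.21):
Base rate for 95.33 is €2.78/kg.
Origin Pelovia qualifies under the Zoron–Pelovia agreement and 95.33 is covered: preferential rate Free applies instead.
Duty = €152,895.21 × 0% = €0.00.
Total = €47,027.17 + €0.00 = €47,027.17.

€47,027.17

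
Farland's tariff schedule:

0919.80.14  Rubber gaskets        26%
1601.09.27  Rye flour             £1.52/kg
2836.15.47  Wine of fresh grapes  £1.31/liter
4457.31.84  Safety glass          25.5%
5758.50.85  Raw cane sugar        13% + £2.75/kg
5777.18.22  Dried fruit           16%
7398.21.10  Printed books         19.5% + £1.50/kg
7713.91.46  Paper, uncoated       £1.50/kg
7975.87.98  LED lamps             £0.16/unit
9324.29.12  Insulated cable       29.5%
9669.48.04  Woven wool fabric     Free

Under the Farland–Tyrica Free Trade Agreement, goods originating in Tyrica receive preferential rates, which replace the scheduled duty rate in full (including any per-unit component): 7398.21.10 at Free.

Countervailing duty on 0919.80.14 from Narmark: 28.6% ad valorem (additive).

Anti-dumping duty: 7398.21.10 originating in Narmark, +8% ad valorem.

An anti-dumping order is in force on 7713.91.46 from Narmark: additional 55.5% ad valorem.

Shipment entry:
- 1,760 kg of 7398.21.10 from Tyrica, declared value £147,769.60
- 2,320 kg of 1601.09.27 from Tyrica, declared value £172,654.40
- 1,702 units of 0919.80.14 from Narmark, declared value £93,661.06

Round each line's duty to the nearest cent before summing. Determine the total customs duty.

Line 1 (7398.21.10, Tyrica, 1,760 kg, £147,769.60):
Base rate for 7398.21.10 is 19.5% + £1.50/kg.
Origin Tyrica qualifies under the Farland–Tyrica agreement and 7398.21.10 is covered: preferential rate Free applies instead.
The additional-duty order on 7398.21.10 targets Narmark, not Tyrica; it does not apply.
Duty = £147,769.60 × 0% = £0.00.
Line 2 (1601.09.27, Tyrica, 2,320 kg, £172,654.40):
Base rate for 1601.09.27 is £1.52/kg.
Origin Tyrica is the FTA partner but 1601.09.27 is not on the preference list; base rate stands.
Duty = 2,320 × £1.52 = £3,526.40.
Line 3 (0919.80.14, Narmark, 1,702 units, £93,661.06):
Base rate for 0919.80.14 is 26%.
Additional duty on 0919.80.14 from Narmark: +28.6%. Applied ad valorem rate: 26% + 28.6% = 54.6%.
Duty = £93,661.06 × 54.6% = £51,138.94.
Total = £0.00 + £3,526.40 + £51,138.94 = £54,665.34.

£54,665.34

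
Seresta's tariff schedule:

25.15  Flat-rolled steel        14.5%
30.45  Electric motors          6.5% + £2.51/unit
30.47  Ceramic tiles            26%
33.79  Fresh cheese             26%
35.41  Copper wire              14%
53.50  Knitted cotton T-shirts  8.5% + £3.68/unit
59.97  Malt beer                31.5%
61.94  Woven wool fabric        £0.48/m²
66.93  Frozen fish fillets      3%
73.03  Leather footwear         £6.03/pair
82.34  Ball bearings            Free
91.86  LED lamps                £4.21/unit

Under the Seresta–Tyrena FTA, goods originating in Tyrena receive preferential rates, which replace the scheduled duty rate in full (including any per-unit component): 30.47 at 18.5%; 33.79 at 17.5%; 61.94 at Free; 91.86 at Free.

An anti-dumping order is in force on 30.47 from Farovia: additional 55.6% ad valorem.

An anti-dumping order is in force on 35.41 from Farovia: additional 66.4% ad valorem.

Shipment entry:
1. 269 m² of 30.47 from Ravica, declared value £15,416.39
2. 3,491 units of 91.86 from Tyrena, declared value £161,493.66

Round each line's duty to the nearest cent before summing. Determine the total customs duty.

Line 1 (30.47, Ravica, 269 m², £15,416.39):
Base rate for 30.47 is 26%.
30.47 has an FTA preferential rate, but origin Ravica is not Tyrena; base rate stands.
The additional-duty order on 30.47 targets Farovia, not Ravica; it does not apply.
Duty = £15,416.39 × 26% = £4,008.26.
Line 2 (91.86, Tyrena, 3,491 units, £161,493.66):
Base rate for 91.86 is £4.21/unit.
Origin Tyrena qualifies under the Seresta–Tyrena agreement and 91.86 is covered: preferential rate Free applies instead.
Duty = £161,493.66 × 0% = £0.00.
Total = £4,008.26 + £0.00 = £4,008.26.

£4,008.26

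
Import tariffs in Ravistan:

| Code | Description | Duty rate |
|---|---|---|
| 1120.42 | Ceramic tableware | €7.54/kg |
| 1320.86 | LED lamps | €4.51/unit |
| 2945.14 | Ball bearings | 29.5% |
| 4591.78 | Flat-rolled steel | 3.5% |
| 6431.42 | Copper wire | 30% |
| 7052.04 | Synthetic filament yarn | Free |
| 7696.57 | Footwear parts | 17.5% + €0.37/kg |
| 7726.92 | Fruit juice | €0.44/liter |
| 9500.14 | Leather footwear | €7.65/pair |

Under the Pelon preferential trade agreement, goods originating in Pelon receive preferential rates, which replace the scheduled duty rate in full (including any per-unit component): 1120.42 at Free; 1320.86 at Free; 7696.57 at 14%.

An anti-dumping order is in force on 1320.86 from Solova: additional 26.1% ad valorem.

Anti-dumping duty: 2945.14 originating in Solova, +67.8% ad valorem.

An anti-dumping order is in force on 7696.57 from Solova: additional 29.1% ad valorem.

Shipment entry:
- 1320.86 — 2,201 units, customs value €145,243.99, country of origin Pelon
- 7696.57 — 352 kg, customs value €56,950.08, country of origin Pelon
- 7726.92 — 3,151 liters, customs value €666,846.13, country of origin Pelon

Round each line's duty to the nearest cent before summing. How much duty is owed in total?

€9,359.45

Line 1 (1320.86, Pelon, 2,201 units, €145,243.99):
Base rate for 1320.86 is €4.51/unit.
Origin Pelon qualifies under the Ravistan–Pelon agreement and 1320.86 is covered: preferential rate Free applies instead.
The additional-duty order on 1320.86 targets Solova, not Pelon; it does not apply.
Duty = €145,243.99 × 0% = €0.00.
Line 2 (7696.57, Pelon, 352 kg, €56,950.08):
Base rate for 7696.57 is 17.5% + €0.37/kg.
Origin Pelon qualifies under the Ravistan–Pelon agreement and 7696.57 is covered: preferential rate 14% applies instead.
The additional-duty order on 7696.57 targets Solova, not Pelon; it does not apply.
Duty = €56,950.08 × 14% = €7,973.01.
Line 3 (7726.92, Pelon, 3,151 liters, €666,846.13):
Base rate for 7726.92 is €0.44/liter.
Origin Pelon is the FTA partner but 7726.92 is not on the preference list; base rate stands.
Duty = 3,151 × €0.44 = €1,386.44.
Total = €0.00 + €7,973.01 + €1,386.44 = €9,359.45.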